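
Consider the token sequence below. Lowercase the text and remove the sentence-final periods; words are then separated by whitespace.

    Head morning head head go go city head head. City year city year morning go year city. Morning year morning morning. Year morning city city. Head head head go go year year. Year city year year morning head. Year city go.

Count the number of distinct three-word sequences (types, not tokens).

34

41 tokens → 39 trigram windows in total.
Repeated trigrams (each contributes count−1 duplicates):
  city head head: 2
  head go go: 2
  head head go: 2
  morning year morning: 2
  year city year: 2
5 duplicate windows → 39 − 5 = 34 distinct.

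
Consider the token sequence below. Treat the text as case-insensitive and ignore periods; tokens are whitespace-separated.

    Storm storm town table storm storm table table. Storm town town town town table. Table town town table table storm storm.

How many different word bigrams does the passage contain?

21 tokens → 20 bigram windows in total.
Repeated bigrams (each contributes count−1 duplicates):
  town town: 4
  storm storm: 3
  table storm: 3
  table table: 3
  town table: 3
  storm town: 2
12 duplicate windows → 20 − 12 = 8 distinct.

8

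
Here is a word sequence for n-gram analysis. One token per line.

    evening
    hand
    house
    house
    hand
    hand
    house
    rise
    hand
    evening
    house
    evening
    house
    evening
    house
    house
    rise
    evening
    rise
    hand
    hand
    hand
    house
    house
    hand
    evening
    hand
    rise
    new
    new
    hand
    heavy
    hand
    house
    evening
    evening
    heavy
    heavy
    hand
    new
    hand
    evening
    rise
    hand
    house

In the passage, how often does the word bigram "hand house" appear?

Scanning the 44 overlapping bigram windows for "hand house":
  position 2–3: hand house
  position 6–7: hand house
  position 22–23: hand house
  position 33–34: hand house
  position 44–45: hand house

5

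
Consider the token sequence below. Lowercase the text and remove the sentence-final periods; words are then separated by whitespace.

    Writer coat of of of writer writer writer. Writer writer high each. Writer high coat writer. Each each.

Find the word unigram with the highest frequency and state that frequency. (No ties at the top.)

"writer", 8 times

Unigram frequencies (highest first):
  writer: 8
  of: 3
  each: 3
  coat: 2
  high: 2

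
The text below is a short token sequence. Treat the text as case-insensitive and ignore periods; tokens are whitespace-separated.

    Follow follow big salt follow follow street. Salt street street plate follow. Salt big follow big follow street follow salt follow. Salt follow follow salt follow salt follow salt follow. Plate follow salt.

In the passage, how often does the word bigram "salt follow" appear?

Scanning the 32 overlapping bigram windows for "salt follow":
  position 4–5: salt follow
  position 20–21: salt follow
  position 22–23: salt follow
  position 25–26: salt follow
  position 27–28: salt follow
  position 29–30: salt follow

6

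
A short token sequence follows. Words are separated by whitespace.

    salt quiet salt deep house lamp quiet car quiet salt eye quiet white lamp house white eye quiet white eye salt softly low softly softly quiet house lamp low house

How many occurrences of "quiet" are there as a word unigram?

6

Scanning the 30 tokens for "quiet":
  position 2: quiet
  position 7: quiet
  position 9: quiet
  position 12: quiet
  position 18: quiet
  position 26: quiet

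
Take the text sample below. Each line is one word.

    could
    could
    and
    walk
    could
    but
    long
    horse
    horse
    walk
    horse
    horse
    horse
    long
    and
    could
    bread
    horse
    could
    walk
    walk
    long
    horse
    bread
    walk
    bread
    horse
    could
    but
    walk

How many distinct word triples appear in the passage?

30 tokens → 28 trigram windows in total.
Repeated trigrams (each contributes count−1 duplicates):
  bread horse could: 2
1 duplicate windows → 28 − 1 = 27 distinct.

27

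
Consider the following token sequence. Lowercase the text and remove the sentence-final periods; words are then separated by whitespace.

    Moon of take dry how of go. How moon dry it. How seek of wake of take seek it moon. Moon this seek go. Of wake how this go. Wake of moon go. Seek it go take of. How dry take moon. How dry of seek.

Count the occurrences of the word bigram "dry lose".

Scanning the 45 overlapping bigram windows for "dry lose":
  (none found)

0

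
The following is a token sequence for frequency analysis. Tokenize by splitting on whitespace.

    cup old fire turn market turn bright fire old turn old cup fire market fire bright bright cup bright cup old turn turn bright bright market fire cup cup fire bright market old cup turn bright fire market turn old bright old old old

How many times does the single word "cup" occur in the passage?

7

Scanning the 44 tokens for "cup":
  position 1: cup
  position 12: cup
  position 18: cup
  position 20: cup
  position 28: cup
  position 29: cup
  position 34: cup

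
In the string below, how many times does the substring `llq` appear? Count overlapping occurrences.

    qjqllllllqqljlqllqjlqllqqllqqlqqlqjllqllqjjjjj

6

Sliding a length-3 window over the 46 characters (44 positions):
  position 8–10: llq
  position 16–18: llq
  position 22–24: llq
  position 26–28: llq
  position 36–38: llq
  position 39–41: llq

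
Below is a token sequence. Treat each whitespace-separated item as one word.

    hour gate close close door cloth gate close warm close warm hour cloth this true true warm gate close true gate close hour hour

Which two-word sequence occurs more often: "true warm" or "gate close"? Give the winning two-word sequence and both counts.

"true warm": 1 occurrence
"gate close": 4 occurrences

"gate close" (4 vs 1)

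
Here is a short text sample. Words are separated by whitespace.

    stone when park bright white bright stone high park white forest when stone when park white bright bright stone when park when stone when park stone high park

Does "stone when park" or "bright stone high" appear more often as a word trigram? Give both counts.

"stone when park": 4 occurrences
"bright stone high": 1 occurrence

"stone when park" (4 vs 1)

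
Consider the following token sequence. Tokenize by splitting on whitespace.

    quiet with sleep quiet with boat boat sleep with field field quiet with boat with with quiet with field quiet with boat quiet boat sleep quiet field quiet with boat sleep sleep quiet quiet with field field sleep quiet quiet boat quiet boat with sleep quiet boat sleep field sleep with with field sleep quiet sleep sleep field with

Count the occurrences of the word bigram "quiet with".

Scanning the 58 overlapping bigram windows for "quiet with":
  position 1–2: quiet with
  position 4–5: quiet with
  position 12–13: quiet with
  position 17–18: quiet with
  position 20–21: quiet with
  position 28–29: quiet with
  position 34–35: quiet with

7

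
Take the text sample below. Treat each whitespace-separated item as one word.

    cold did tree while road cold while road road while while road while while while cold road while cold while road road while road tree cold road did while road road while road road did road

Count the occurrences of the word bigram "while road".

Scanning the 35 overlapping bigram windows for "while road":
  position 4–5: while road
  position 7–8: while road
  position 11–12: while road
  position 20–21: while road
  position 23–24: while road
  position 29–30: while road
  position 32–33: while road

7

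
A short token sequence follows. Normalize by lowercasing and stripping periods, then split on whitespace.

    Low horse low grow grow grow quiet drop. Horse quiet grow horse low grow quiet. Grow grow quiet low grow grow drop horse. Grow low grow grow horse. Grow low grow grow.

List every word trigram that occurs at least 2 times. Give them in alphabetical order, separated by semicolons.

grow grow quiet; grow low grow; horse grow low; horse low grow; low grow grow

Trigram counts meeting the condition (at least 2 times):
  grow grow quiet: 2
  grow low grow: 2
  horse grow low: 2
  horse low grow: 2
  low grow grow: 4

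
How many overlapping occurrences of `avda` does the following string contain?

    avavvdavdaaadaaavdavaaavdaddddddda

Sliding a length-4 window over the 34 characters (31 positions):
  position 7–10: avda
  position 16–19: avda
  position 23–26: avda

3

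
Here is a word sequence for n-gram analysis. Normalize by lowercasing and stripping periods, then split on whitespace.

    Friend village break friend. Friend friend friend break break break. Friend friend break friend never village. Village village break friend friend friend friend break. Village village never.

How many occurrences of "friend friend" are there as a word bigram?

Scanning the 26 overlapping bigram windows for "friend friend":
  position 4–5: friend friend
  position 5–6: friend friend
  position 6–7: friend friend
  position 11–12: friend friend
  position 20–21: friend friend
  position 21–22: friend friend
  position 22–23: friend friend

7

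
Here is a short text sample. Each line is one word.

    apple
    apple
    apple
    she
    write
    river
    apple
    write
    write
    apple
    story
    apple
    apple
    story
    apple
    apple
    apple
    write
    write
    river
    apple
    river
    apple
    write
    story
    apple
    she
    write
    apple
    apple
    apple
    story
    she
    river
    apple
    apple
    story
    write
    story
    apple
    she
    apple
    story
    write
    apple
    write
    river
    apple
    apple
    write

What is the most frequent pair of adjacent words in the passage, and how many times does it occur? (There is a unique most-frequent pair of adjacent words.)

Bigram frequencies (highest first):
  apple apple: 9
  river apple: 5
  apple write: 5
  apple story: 5
  story apple: 4
  apple she: 3
  … (10 more, each ≤ 3)

"apple apple", 9 times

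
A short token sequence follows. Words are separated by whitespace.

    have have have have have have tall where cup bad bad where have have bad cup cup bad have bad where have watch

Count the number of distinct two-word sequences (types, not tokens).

13

23 tokens → 22 bigram windows in total.
Repeated bigrams (each contributes count−1 duplicates):
  have have: 6
  bad where: 2
  cup bad: 2
  have bad: 2
  where have: 2
9 duplicate windows → 22 − 9 = 13 distinct.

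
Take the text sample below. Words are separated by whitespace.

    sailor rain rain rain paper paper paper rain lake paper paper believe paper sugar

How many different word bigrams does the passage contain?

10

14 tokens → 13 bigram windows in total.
Repeated bigrams (each contributes count−1 duplicates):
  paper paper: 3
  rain rain: 2
3 duplicate windows → 13 − 3 = 10 distinct.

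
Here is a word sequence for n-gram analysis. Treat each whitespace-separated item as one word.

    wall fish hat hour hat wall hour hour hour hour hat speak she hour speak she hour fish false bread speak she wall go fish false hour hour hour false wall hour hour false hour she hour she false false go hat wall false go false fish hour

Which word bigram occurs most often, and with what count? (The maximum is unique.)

"hour hour", 6 times

Bigram frequencies (highest first):
  hour hour: 6
  speak she: 3
  she hour: 3
  hour hat: 2
  hat wall: 2
  wall hour: 2
  … (24 more, each ≤ 2)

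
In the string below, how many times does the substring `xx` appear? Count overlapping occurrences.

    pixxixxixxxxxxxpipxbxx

Sliding a length-2 window over the 22 characters (21 positions):
  position 3–4: xx
  position 6–7: xx
  position 9–10: xx
  position 10–11: xx
  position 11–12: xx
  position 12–13: xx
  position 13–14: xx
  position 14–15: xx
  position 21–22: xx

9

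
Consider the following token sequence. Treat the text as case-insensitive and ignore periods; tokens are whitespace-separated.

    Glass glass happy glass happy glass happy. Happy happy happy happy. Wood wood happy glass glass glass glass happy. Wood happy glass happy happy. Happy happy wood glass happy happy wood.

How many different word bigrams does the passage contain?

31 tokens → 30 bigram windows in total.
Repeated bigrams (each contributes count−1 duplicates):
  happy happy: 8
  glass happy: 6
  glass glass: 4
  happy glass: 4
  happy wood: 4
  wood happy: 2
22 duplicate windows → 30 − 22 = 8 distinct.

8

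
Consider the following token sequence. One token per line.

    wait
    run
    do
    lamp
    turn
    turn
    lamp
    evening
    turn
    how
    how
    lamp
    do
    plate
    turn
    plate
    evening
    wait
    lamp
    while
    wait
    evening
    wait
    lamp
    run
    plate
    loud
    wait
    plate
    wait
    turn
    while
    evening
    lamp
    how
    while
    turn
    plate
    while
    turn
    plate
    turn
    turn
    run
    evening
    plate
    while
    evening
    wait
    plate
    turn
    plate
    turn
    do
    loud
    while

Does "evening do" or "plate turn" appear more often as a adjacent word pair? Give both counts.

"plate turn" (4 vs 0)

"evening do": 0 occurrences
"plate turn": 4 occurrences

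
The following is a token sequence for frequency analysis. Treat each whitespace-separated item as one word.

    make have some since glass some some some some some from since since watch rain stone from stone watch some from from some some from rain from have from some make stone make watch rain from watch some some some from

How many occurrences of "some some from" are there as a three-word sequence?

Scanning the 39 overlapping trigram windows for "some some from":
  position 9–11: some some from
  position 23–25: some some from
  position 39–41: some some from

3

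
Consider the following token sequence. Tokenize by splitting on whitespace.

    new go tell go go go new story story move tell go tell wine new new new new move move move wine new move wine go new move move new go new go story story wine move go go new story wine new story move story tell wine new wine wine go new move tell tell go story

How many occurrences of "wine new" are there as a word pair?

4

Scanning the 57 overlapping bigram windows for "wine new":
  position 14–15: wine new
  position 22–23: wine new
  position 42–43: wine new
  position 48–49: wine new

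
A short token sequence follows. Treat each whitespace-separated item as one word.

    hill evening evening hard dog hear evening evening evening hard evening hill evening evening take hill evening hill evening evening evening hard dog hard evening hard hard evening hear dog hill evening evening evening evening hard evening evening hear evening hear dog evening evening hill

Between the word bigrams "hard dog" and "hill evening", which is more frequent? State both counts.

"hard dog": 2 occurrences
"hill evening": 5 occurrences

"hill evening" (5 vs 2)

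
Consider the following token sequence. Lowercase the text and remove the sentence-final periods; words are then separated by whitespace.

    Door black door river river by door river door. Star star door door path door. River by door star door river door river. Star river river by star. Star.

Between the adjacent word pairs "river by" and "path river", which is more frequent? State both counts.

"river by": 3 occurrences
"path river": 0 occurrences

"river by" (3 vs 0)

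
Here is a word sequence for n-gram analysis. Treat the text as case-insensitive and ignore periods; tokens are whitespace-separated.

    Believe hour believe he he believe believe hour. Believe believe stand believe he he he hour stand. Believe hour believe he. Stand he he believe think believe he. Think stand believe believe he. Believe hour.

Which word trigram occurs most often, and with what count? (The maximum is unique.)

"believe hour believe", 3 times

Trigram frequencies (highest first):
  believe hour believe: 3
  hour believe he: 2
  believe he he: 2
  he he believe: 2
  he believe believe: 1
  believe believe hour: 1
  … (22 more, each ≤ 1)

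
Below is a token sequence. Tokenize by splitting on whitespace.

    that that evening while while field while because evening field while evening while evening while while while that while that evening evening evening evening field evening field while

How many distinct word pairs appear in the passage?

14

28 tokens → 27 bigram windows in total.
Repeated bigrams (each contributes count−1 duplicates):
  evening evening: 3
  evening field: 3
  evening while: 3
  field while: 3
  while while: 3
  that evening: 2
  while evening: 2
  while that: 2
13 duplicate windows → 27 − 13 = 14 distinct.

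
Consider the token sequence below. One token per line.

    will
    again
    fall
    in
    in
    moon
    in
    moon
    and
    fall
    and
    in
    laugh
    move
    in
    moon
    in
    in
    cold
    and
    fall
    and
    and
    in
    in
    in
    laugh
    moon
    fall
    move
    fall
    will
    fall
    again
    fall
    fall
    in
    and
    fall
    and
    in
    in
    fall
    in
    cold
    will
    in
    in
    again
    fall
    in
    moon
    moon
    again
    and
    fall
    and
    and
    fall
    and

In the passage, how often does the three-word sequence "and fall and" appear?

5

Scanning the 58 overlapping trigram windows for "and fall and":
  position 9–11: and fall and
  position 20–22: and fall and
  position 38–40: and fall and
  position 55–57: and fall and
  position 58–60: and fall and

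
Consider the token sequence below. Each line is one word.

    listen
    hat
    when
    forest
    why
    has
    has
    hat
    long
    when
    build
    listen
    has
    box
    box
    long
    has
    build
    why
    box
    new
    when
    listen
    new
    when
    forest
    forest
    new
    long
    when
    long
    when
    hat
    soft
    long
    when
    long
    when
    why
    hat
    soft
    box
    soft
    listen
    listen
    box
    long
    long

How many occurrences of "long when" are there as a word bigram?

Scanning the 47 overlapping bigram windows for "long when":
  position 9–10: long when
  position 29–30: long when
  position 31–32: long when
  position 35–36: long when
  position 37–38: long when

5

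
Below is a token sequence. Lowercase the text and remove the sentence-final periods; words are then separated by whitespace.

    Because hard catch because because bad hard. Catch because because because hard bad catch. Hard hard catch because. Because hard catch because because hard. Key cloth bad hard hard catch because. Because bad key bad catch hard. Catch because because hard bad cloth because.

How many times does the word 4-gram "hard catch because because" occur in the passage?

Scanning the 41 overlapping 4-gram windows for "hard catch because because":
  position 2–5: hard catch because because
  position 7–10: hard catch because because
  position 16–19: hard catch because because
  position 20–23: hard catch because because
  position 29–32: hard catch because because
  position 37–40: hard catch because because

6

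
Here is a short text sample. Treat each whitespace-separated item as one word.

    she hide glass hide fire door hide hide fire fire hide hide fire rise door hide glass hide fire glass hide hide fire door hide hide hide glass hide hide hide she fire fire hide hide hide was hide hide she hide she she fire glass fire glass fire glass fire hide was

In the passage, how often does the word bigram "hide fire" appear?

5

Scanning the 52 overlapping bigram windows for "hide fire":
  position 4–5: hide fire
  position 8–9: hide fire
  position 12–13: hide fire
  position 18–19: hide fire
  position 22–23: hide fire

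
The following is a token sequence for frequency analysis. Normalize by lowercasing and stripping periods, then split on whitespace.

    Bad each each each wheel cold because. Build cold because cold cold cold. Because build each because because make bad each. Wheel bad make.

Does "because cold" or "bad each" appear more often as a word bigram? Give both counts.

"bad each" (2 vs 1)

"because cold": 1 occurrence
"bad each": 2 occurrences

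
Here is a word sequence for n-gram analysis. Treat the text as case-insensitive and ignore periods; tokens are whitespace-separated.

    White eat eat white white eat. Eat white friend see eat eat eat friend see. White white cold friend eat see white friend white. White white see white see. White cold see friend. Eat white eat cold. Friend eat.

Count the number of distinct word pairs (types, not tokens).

39 tokens → 38 bigram windows in total.
Repeated bigrams (each contributes count−1 duplicates):
  eat eat: 4
  see white: 4
  white white: 4
  eat white: 3
  friend eat: 3
  white eat: 3
  cold friend: 2
  friend see: 2
  … (3 more repeated)
20 duplicate windows → 38 − 20 = 18 distinct.

18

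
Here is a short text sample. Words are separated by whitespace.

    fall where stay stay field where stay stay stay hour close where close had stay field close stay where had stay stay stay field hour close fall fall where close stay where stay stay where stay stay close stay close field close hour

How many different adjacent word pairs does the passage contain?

21

43 tokens → 42 bigram windows in total.
Repeated bigrams (each contributes count−1 duplicates):
  stay stay: 7
  where stay: 4
  close stay: 3
  stay field: 3
  stay where: 3
  fall where: 2
  field close: 2
  had stay: 2
  … (3 more repeated)
21 duplicate windows → 42 − 21 = 21 distinct.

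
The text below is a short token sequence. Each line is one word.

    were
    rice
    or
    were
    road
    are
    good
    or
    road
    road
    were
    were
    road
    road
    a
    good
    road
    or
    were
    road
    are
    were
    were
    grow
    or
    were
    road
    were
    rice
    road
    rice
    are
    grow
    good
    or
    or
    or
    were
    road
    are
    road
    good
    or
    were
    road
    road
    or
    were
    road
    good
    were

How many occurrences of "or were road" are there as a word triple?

Scanning the 49 overlapping trigram windows for "or were road":
  position 3–5: or were road
  position 18–20: or were road
  position 25–27: or were road
  position 37–39: or were road
  position 43–45: or were road
  position 47–49: or were road

6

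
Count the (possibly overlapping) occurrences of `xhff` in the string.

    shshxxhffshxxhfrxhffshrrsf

2

Sliding a length-4 window over the 26 characters (23 positions):
  position 6–9: xhff
  position 17–20: xhff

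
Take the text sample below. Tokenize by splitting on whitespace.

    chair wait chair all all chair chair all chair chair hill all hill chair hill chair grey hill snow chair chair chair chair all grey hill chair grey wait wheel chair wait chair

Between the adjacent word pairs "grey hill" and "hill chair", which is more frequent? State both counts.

"hill chair" (3 vs 2)

"grey hill": 2 occurrences
"hill chair": 3 occurrences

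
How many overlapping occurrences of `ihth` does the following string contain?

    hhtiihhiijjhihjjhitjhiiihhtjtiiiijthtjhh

Sliding a length-4 window over the 40 characters (37 positions):
  (no match at any position)

0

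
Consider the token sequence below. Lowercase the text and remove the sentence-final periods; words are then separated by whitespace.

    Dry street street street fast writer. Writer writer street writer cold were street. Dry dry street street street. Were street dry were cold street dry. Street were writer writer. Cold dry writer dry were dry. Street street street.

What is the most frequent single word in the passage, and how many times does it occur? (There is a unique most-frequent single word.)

Unigram frequencies (highest first):
  street: 14
  dry: 8
  writer: 7
  were: 5
  cold: 3
  fast: 1

"street", 14 times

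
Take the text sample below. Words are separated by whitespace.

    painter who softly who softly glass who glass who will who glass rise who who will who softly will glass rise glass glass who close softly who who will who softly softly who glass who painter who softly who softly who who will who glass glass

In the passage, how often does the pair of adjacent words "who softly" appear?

6

Scanning the 45 overlapping bigram windows for "who softly":
  position 2–3: who softly
  position 4–5: who softly
  position 17–18: who softly
  position 30–31: who softly
  position 37–38: who softly
  position 39–40: who softly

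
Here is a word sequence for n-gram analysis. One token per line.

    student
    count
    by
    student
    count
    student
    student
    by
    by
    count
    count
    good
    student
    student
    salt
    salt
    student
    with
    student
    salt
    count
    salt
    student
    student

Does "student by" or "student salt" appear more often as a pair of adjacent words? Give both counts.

"student salt" (2 vs 1)

"student by": 1 occurrence
"student salt": 2 occurrences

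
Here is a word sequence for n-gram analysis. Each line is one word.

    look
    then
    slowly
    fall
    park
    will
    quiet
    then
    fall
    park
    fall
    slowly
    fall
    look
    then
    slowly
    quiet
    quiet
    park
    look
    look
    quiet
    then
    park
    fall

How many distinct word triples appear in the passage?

22

25 tokens → 23 trigram windows in total.
Repeated trigrams (each contributes count−1 duplicates):
  look then slowly: 2
1 duplicate windows → 23 − 1 = 22 distinct.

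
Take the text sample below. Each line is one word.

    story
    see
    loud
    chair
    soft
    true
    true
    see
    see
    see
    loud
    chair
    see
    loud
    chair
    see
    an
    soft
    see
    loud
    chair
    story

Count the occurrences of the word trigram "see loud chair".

Scanning the 20 overlapping trigram windows for "see loud chair":
  position 2–4: see loud chair
  position 10–12: see loud chair
  position 13–15: see loud chair
  position 19–21: see loud chair

4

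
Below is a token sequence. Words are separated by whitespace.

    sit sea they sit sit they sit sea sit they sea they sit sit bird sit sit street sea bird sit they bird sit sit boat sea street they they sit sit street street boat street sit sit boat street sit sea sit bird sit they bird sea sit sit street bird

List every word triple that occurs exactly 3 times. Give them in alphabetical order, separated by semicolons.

sit sit street; they sit sit

Trigram counts meeting the condition (exactly 3 times):
  sit sit street: 3
  they sit sit: 3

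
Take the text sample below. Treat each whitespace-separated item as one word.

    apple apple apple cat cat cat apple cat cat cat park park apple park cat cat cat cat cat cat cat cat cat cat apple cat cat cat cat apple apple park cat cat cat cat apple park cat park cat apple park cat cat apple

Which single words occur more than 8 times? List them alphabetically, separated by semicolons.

apple; cat

Unigram counts meeting the condition (more than 8 times):
  apple: 11
  cat: 28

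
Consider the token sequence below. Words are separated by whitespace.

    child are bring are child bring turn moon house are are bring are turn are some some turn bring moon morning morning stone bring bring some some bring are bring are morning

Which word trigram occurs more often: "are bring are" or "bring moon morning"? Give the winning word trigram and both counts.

"are bring are" (3 vs 1)

"are bring are": 3 occurrences
"bring moon morning": 1 occurrence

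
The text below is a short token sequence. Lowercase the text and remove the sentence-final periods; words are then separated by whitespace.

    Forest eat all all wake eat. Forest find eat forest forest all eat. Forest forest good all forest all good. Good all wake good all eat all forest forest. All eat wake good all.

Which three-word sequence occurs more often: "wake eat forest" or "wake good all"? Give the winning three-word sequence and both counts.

"wake good all" (2 vs 1)

"wake eat forest": 1 occurrence
"wake good all": 2 occurrences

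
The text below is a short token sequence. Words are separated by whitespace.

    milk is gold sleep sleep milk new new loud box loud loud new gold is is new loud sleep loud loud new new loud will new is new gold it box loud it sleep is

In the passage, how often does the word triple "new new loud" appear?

Scanning the 33 overlapping trigram windows for "new new loud":
  position 7–9: new new loud
  position 22–24: new new loud

2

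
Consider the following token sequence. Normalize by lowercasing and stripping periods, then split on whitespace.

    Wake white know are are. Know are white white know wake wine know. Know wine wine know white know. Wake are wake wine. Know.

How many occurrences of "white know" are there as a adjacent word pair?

3

Scanning the 23 overlapping bigram windows for "white know":
  position 2–3: white know
  position 9–10: white know
  position 18–19: white know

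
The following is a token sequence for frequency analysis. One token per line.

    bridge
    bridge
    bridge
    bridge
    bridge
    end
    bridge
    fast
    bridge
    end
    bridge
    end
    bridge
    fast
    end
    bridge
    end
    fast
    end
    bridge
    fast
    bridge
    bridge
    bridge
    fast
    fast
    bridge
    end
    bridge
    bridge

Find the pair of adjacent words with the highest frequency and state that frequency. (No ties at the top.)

"bridge bridge", 7 times

Bigram frequencies (highest first):
  bridge bridge: 7
  end bridge: 6
  bridge end: 5
  bridge fast: 4
  fast bridge: 3
  fast end: 2
  … (2 more, each ≤ 1)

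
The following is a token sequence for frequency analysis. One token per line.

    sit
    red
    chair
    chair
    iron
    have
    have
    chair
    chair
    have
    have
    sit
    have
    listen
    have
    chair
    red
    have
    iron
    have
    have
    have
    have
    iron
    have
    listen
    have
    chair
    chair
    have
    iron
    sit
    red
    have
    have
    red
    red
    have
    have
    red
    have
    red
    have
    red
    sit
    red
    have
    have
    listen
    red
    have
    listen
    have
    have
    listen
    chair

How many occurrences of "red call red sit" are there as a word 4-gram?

0

Scanning the 53 overlapping 4-gram windows for "red call red sit":
  (none found)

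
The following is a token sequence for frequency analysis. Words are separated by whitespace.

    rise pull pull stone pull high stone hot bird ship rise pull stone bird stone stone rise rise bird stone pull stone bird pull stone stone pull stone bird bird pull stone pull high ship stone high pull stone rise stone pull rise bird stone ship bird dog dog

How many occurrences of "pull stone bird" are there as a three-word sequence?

Scanning the 47 overlapping trigram windows for "pull stone bird":
  position 12–14: pull stone bird
  position 21–23: pull stone bird
  position 27–29: pull stone bird

3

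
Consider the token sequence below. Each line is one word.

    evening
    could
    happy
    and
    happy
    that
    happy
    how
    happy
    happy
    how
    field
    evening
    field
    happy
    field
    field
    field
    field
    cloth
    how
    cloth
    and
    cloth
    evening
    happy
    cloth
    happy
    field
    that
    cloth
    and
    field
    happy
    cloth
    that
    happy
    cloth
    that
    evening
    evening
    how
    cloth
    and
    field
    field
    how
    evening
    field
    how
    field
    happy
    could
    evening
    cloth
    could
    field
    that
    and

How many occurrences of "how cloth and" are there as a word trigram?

Scanning the 57 overlapping trigram windows for "how cloth and":
  position 21–23: how cloth and
  position 42–44: how cloth and

2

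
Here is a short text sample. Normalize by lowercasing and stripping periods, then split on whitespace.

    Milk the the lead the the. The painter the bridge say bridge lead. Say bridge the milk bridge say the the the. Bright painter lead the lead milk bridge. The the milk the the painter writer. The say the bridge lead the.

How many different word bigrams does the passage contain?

42 tokens → 41 bigram windows in total.
Repeated bigrams (each contributes count−1 duplicates):
  the the: 7
  lead the: 3
  bridge lead: 2
  bridge say: 2
  bridge the: 2
  milk bridge: 2
  milk the: 2
  say bridge: 2
  … (5 more repeated)
19 duplicate windows → 41 − 19 = 22 distinct.

22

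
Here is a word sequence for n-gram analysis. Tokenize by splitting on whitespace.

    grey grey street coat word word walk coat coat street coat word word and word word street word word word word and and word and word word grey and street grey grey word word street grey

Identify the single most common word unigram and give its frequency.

"word", 15 times

Unigram frequencies (highest first):
  word: 15
  grey: 6
  street: 5
  and: 5
  coat: 4
  walk: 1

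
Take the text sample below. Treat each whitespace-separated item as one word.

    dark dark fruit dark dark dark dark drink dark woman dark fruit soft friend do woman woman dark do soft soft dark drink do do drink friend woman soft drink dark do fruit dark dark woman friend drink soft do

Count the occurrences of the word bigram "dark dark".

5

Scanning the 39 overlapping bigram windows for "dark dark":
  position 1–2: dark dark
  position 4–5: dark dark
  position 5–6: dark dark
  position 6–7: dark dark
  position 34–35: dark dark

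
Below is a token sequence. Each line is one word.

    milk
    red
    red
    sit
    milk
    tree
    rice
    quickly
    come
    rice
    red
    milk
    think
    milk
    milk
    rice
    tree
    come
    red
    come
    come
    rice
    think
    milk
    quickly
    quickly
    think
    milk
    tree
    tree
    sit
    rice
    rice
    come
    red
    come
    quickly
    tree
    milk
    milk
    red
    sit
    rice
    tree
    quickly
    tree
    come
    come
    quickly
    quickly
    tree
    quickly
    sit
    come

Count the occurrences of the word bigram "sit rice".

Scanning the 53 overlapping bigram windows for "sit rice":
  position 31–32: sit rice
  position 42–43: sit rice

2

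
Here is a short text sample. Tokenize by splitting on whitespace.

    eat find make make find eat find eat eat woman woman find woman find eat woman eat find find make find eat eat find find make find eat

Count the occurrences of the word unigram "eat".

9

Scanning the 28 tokens for "eat":
  position 1: eat
  position 6: eat
  position 8: eat
  position 9: eat
  position 15: eat
  position 17: eat
  position 22: eat
  position 23: eat
  position 28: eat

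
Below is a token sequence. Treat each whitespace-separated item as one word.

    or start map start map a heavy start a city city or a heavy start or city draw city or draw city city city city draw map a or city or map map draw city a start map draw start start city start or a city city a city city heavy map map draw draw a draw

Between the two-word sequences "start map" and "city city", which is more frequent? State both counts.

"city city" (6 vs 3)

"start map": 3 occurrences
"city city": 6 occurrences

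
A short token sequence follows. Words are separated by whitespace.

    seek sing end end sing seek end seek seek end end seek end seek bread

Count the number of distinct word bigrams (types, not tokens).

9

15 tokens → 14 bigram windows in total.
Repeated bigrams (each contributes count−1 duplicates):
  end seek: 3
  seek end: 3
  end end: 2
5 duplicate windows → 14 − 5 = 9 distinct.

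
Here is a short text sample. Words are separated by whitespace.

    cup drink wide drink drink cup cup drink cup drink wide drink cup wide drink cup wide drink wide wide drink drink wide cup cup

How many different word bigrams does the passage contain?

9

25 tokens → 24 bigram windows in total.
Repeated bigrams (each contributes count−1 duplicates):
  wide drink: 5
  drink cup: 4
  drink wide: 4
  cup drink: 3
  cup cup: 2
  cup wide: 2
  drink drink: 2
15 duplicate windows → 24 − 15 = 9 distinct.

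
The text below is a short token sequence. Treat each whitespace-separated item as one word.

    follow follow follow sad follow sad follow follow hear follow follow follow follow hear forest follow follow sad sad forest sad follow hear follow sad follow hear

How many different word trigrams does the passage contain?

27 tokens → 25 trigram windows in total.
Repeated trigrams (each contributes count−1 duplicates):
  follow follow follow: 3
  follow sad follow: 3
  follow follow hear: 2
  follow follow sad: 2
  follow hear follow: 2
  sad follow hear: 2
8 duplicate windows → 25 − 8 = 17 distinct.

17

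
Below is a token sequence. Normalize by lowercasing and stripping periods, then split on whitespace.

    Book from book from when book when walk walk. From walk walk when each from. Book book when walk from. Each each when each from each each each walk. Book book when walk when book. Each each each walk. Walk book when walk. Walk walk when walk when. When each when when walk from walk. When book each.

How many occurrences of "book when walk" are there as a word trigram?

Scanning the 56 overlapping trigram windows for "book when walk":
  position 6–8: book when walk
  position 17–19: book when walk
  position 31–33: book when walk
  position 41–43: book when walk

4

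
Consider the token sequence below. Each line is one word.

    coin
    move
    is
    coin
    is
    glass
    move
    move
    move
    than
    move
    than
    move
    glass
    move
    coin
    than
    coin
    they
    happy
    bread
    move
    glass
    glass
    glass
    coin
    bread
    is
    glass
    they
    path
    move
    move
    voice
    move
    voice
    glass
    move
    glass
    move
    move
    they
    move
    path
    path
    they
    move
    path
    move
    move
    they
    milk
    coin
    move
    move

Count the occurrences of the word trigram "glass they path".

1

Scanning the 53 overlapping trigram windows for "glass they path":
  position 29–31: glass they path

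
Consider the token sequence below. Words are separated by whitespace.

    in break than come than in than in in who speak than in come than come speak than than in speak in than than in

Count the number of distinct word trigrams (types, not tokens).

22

25 tokens → 23 trigram windows in total.
Repeated trigrams (each contributes count−1 duplicates):
  than than in: 2
1 duplicate windows → 23 − 1 = 22 distinct.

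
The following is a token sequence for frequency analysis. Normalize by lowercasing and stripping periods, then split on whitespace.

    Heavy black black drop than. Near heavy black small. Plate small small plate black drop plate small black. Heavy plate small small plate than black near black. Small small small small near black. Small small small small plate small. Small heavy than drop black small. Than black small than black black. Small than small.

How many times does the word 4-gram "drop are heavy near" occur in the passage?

Scanning the 51 overlapping 4-gram windows for "drop are heavy near":
  (none found)

0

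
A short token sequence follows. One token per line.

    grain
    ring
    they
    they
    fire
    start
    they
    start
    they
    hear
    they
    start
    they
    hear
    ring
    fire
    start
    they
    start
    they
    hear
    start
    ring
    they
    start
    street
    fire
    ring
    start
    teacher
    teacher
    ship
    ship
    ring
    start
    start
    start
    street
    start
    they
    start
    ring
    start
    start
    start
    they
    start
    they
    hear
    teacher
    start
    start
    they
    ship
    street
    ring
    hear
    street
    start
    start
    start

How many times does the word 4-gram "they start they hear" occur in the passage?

4

Scanning the 58 overlapping 4-gram windows for "they start they hear":
  position 7–10: they start they hear
  position 11–14: they start they hear
  position 18–21: they start they hear
  position 46–49: they start they hear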